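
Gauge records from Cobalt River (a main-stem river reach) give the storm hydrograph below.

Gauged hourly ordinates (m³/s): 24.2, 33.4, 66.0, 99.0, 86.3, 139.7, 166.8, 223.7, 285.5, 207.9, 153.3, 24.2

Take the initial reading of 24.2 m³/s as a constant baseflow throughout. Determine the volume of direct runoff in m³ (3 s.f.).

Direct-runoff ordinates (Q − Q_b): 0.0, 9.2, 41.8, 74.8, 62.1, 115.5, 142.6, 199.5, 261.3, 183.7, 129.1, 0.0 m³/s.
ΣQ_DR = 1220 m³/s.
With Δt = 1 h = 3600 s, V = ΣQ_DR · Δt = 1220 × 3600 = 4.39 × 10^6 m³.

V ≈ 4.39 × 10^6 m³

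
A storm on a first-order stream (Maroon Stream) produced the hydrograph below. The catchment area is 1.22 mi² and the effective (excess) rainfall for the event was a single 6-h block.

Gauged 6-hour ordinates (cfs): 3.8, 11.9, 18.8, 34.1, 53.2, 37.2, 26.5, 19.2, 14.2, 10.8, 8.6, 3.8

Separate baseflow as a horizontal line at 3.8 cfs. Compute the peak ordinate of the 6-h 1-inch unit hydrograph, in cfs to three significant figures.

U_p ≈ 33.0 cfs

Direct runoff: 0.0, 8.1, 15.0, 30.3, 49.4, 33.4, 22.7, 15.4, 10.4, 7.0, 4.8, 0.0 cfs; ΣQ_DR = 196.5 cfs, peak = 49.4 cfs.
Runoff depth d = ΣQ_DR·Δt / A = 196.5 × 21600 / (1.22 mi²) = 1.498 in.
The 1-inch UH is the DRH scaled by (1 in)/d, so U_p = 49.4 × 1/1.498 = 33.0 cfs.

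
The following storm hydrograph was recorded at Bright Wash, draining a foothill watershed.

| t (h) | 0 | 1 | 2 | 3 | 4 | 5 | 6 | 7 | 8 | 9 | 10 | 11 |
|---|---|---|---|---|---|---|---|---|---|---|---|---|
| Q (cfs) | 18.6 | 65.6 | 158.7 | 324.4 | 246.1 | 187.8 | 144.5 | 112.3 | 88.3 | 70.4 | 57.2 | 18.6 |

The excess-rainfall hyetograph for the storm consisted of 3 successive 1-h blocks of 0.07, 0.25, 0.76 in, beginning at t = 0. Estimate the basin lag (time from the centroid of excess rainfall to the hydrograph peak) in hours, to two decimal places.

t_L ≈ 0.86 h

Centroid of excess rainfall: t_c = Σ P_i·t̄_i / ΣP_i = 2.1389 h (block centres at 0.5, 1.5, 2.5 h).
Hydrograph peak occurs at t = 3 h, so basin lag t_L = 3 − 2.1389 = 0.86 h.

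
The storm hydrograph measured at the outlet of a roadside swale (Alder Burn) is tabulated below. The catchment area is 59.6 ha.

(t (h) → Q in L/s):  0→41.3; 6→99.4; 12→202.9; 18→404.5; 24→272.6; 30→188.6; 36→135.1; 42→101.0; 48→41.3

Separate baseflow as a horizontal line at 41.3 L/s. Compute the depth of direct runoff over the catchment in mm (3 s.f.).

Direct runoff: 0.0, 58.1, 161.6, 363.2, 231.3, 147.3, 93.8, 59.7, 0.0 L/s; ΣQ_DR = 1115 L/s.
V = ΣQ_DR · Δt = 1115 × 21600 s = 2.408 × 10^7 L.
Over A = 59.6 ha, depth = V / A = 40.4 mm.

d ≈ 40.4 mm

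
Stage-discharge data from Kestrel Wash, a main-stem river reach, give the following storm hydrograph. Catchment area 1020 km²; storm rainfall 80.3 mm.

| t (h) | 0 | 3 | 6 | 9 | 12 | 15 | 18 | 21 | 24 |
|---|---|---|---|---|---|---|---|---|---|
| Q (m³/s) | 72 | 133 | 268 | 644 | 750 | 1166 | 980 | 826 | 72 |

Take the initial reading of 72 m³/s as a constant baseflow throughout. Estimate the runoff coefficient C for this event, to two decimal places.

ΣQ_DR = 4263 m³/s; V = ΣQ_DR·Δt = 4.604 × 10^7 m³.
Runoff depth d = V / A = 45.14 mm.
C = d / P = 45.14 / 80.3 = 0.56.

C ≈ 0.56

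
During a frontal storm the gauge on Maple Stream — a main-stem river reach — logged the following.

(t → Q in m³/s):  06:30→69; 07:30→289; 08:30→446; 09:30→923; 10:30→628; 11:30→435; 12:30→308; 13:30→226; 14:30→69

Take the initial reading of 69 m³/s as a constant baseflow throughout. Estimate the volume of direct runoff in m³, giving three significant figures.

V ≈ 9.98 × 10^6 m³

Direct-runoff ordinates (Q − Q_b): 0.0, 220.0, 377.0, 854.0, 559.0, 366.0, 239.0, 157.0, 0.0 m³/s.
ΣQ_DR = 2772 m³/s.
With Δt = 1 h = 3600 s, V = ΣQ_DR · Δt = 2772 × 3600 = 9.98 × 10^6 m³.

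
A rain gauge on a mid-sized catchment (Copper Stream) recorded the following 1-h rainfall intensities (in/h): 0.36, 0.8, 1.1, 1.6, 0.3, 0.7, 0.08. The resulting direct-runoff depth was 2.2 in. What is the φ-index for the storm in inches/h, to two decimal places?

Only the 4 blocks with intensity above φ contribute runoff: 0.8, 1.1, 1.6, 0.7 in/h.
Σ(I−φ)·Δt = d  ⇒  (0.8+1.1+1.6+0.7 − 4φ)·1 = 2.2
φ = (4.200 − 2.2/1) / 4 = 0.50 in/h.

φ ≈ 0.50 in/h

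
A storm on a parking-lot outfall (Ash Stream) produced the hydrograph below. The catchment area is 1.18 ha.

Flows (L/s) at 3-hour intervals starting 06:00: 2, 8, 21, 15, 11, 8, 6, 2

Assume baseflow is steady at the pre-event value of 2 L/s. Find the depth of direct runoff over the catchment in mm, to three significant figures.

Direct runoff: 0.0, 6.0, 19.0, 13.0, 9.0, 6.0, 4.0, 0.0 L/s; ΣQ_DR = 57.00 L/s.
V = ΣQ_DR · Δt = 57.00 × 10800 s = 6.156 × 10^5 L.
Over A = 1.18 ha, depth = V / A = 52.2 mm.

d ≈ 52.2 mm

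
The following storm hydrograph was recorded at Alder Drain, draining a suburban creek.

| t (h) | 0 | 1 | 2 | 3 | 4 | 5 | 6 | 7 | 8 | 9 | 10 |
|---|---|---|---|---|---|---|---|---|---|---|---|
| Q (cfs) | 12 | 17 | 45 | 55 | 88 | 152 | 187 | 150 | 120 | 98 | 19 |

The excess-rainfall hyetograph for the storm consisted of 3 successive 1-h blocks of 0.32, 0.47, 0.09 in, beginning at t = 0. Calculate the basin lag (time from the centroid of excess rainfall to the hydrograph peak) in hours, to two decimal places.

Centroid of excess rainfall: t_c = Σ P_i·t̄_i / ΣP_i = 1.2386 h (block centres at 0.5, 1.5, 2.5 h).
Hydrograph peak occurs at t = 6 h, so basin lag t_L = 6 − 1.2386 = 4.76 h.

t_L ≈ 4.76 h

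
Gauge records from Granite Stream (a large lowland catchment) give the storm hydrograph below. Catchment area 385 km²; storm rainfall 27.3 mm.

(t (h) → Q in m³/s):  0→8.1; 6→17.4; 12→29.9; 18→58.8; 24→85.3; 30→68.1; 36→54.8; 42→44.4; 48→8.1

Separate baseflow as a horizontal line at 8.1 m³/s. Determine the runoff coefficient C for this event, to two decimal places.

ΣQ_DR = 302.0 m³/s; V = ΣQ_DR·Δt = 6.523 × 10^6 m³.
Runoff depth d = V / A = 16.94 mm.
C = d / P = 16.94 / 27.3 = 0.62.

C ≈ 0.62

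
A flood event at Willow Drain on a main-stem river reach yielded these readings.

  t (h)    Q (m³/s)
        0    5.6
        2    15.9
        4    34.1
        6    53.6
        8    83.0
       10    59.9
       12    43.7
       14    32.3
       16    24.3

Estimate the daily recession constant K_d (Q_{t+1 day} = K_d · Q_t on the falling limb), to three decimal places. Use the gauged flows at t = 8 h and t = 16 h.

K_d ≈ 0.025

Between t = 8 h and t = 16 h the flow falls from 83.0 to 24.3 m³/s over 4×2 h = 8 h.
Per-interval ratio K = (24.3/83.0)^(1/4) = 0.7356; K_d = K^(24/2) = 0.025.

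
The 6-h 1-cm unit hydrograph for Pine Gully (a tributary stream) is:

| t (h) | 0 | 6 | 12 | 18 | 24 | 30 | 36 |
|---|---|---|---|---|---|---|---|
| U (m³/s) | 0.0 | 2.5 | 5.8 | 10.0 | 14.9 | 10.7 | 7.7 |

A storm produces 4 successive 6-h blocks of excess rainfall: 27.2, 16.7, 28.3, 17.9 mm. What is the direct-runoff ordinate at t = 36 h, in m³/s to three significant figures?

Q ≈ 98.9 m³/s

By discrete convolution, Q_j = Σ (P_i / 10 mm) · U_{j−i}.
At t = 36 h (j=6): Q = (27.2/10)·7.7 + (16.7/10)·10.7 + (28.3/10)·14.9 + (17.9/10)·10.0 = 98.9 m³/s.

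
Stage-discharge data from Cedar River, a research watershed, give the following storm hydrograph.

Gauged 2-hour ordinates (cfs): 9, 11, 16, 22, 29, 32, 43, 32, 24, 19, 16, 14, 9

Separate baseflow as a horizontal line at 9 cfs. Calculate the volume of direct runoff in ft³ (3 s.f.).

V ≈ 1.14 × 10^6 ft³

Direct-runoff ordinates (Q − Q_b): 0.0, 2.0, 7.0, 13.0, 20.0, 23.0, 34.0, 23.0, 15.0, 10.0, 7.0, 5.0, 0.0 cfs.
ΣQ_DR = 159.0 cfs.
With Δt = 2 h = 7200 s, V = ΣQ_DR · Δt = 159.0 × 7200 = 1.14 × 10^6 ft³.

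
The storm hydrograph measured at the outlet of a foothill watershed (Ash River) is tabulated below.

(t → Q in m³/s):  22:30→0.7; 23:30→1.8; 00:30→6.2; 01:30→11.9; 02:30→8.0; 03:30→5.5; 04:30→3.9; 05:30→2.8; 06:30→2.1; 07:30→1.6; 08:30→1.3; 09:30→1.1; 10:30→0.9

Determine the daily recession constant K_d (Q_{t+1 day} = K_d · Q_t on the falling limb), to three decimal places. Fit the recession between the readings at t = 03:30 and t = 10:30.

Between t = 03:30 and t = 10:30 the flow falls from 5.5 to 0.9 m³/s over 7×1 h = 7 h.
Per-interval ratio K = (0.9/5.5)^(1/7) = 0.7721; K_d = K^(24/1) = 0.002.

K_d ≈ 0.002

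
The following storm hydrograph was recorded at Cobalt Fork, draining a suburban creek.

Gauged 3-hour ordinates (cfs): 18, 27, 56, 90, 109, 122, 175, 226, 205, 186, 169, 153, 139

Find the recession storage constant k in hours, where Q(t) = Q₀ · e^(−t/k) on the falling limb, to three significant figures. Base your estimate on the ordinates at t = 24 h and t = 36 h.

On the falling limb, Q drops from 205 to 139 cfs between t = 24 h and t = 36 h (Δt = 12 h).
k = −Δt / ln(Q₂/Q₁) = −12 / ln(139/205) = 30.9 h.

k ≈ 30.9 h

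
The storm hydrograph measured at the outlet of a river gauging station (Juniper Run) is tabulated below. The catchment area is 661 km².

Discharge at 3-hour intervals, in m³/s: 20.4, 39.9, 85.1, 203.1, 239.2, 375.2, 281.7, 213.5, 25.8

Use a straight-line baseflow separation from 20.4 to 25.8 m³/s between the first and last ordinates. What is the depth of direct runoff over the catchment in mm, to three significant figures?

d ≈ 20.8 mm

Direct runoff: 0.00, 18.82, 63.35, 180.68, 216.10, 351.43, 257.25, 188.38, 0.00 m³/s; ΣQ_DR = 1276 m³/s.
V = ΣQ_DR · Δt = 1276 × 10800 s = 1.378 × 10^7 m³.
Over A = 661 km², depth = V / A = 20.8 mm.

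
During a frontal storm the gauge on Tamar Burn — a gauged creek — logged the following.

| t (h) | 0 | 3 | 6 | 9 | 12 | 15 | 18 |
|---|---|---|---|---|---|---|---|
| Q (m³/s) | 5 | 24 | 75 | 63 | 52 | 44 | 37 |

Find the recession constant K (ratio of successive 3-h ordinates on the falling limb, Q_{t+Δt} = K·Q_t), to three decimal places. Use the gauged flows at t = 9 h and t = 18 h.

K ≈ 0.837

Using the recession-limb readings at t = 9 h and t = 18 h: Q falls from 63 to 37 m³/s over 3 intervals.
K = (Q₂/Q₁)^(1/3) = (37/63)^(1/3) = 0.837.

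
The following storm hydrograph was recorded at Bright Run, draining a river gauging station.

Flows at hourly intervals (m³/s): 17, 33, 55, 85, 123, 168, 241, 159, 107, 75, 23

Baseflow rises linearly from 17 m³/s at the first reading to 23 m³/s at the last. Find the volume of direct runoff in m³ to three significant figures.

Direct-runoff ordinates (Q − Q_b): 0.00, 15.40, 36.80, 66.20, 103.60, 148.00, 220.40, 137.80, 85.20, 52.60, 0.00 m³/s.
ΣQ_DR = 866.0 m³/s.
With Δt = 1 h = 3600 s, V = ΣQ_DR · Δt = 866.0 × 3600 = 3.12 × 10^6 m³.

V ≈ 3.12 × 10^6 m³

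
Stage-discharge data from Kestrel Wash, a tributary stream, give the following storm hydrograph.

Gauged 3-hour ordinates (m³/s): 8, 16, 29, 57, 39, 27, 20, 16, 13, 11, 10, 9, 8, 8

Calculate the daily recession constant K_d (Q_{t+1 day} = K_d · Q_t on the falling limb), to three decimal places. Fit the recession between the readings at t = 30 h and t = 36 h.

Between t = 30 h and t = 36 h the flow falls from 10 to 8 m³/s over 2×3 h = 6 h.
Per-interval ratio K = (8/10)^(1/2) = 0.8944; K_d = K^(24/3) = 0.410.

K_d ≈ 0.410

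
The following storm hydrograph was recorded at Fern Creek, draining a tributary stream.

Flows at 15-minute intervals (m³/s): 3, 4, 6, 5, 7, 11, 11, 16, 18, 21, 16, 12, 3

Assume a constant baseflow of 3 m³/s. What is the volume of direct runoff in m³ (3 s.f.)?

Direct-runoff ordinates (Q − Q_b): 0.0, 1.0, 3.0, 2.0, 4.0, 8.0, 8.0, 13.0, 15.0, 18.0, 13.0, 9.0, 0.0 m³/s.
ΣQ_DR = 94.00 m³/s.
With Δt = 0.25 h = 900 s, V = ΣQ_DR · Δt = 94.00 × 900 = 84600 m³.

V ≈ 84600 m³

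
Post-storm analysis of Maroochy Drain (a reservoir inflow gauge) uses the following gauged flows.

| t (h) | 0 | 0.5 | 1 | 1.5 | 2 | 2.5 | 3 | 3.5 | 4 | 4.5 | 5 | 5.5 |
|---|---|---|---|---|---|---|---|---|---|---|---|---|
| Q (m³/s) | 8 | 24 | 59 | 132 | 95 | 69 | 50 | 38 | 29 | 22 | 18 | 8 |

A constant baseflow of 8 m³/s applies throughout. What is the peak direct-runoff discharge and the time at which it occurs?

Subtracting baseflow gives direct-runoff ordinates: 0.0, 16.0, 51.0, 124.0, 87.0, 61.0, 42.0, 30.0, 21.0, 14.0, 10.0, 0.0 m³/s.
The maximum is 124.0 m³/s, occurring at the reading for t = 1.5 h.

Q_p = 124.0 m³/s at t = 1.5 h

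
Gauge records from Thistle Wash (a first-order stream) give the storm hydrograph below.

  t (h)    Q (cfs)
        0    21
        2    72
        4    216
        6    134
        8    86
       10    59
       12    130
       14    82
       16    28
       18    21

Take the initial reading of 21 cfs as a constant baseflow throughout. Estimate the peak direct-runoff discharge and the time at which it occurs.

Q_p = 195.0 cfs at t = 4 h

Subtracting baseflow gives direct-runoff ordinates: 0.0, 51.0, 195.0, 113.0, 65.0, 38.0, 109.0, 61.0, 7.0, 0.0 cfs.
The maximum is 195.0 cfs, occurring at the reading for t = 4 h.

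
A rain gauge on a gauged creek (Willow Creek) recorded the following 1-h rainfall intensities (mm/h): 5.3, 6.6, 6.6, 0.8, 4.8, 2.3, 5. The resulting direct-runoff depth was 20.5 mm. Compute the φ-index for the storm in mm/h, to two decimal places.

Only the 6 blocks with intensity above φ contribute runoff: 5.3, 6.6, 6.6, 4.8, 2.3, 5 mm/h.
Σ(I−φ)·Δt = d  ⇒  (5.3+6.6+6.6+4.8+2.3+5 − 6φ)·1 = 20.5
φ = (30.60 − 20.5/1) / 6 = 1.68 mm/h.

φ ≈ 1.68 mm/h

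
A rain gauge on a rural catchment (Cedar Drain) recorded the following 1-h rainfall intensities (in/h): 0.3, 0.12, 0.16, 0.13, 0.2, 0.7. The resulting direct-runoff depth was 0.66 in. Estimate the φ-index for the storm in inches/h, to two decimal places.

Only the 3 blocks with intensity above φ contribute runoff: 0.3, 0.2, 0.7 in/h.
Σ(I−φ)·Δt = d  ⇒  (0.3+0.2+0.7 − 3φ)·1 = 0.66
φ = (1.200 − 0.66/1) / 3 = 0.18 in/h.

φ ≈ 0.18 in/h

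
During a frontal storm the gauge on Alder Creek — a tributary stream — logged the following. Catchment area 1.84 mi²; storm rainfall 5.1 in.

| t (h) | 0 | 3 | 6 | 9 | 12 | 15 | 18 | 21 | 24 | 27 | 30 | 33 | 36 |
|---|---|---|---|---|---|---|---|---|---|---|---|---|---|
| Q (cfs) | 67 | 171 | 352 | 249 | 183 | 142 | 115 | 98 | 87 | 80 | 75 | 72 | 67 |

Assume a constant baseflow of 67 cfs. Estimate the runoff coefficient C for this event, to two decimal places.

C ≈ 0.44

ΣQ_DR = 887.0 cfs; V = ΣQ_DR·Δt = 9.580 × 10^6 ft³.
Runoff depth d = V / A = 2.241 in.
C = d / P = 2.241 / 5.1 = 0.44.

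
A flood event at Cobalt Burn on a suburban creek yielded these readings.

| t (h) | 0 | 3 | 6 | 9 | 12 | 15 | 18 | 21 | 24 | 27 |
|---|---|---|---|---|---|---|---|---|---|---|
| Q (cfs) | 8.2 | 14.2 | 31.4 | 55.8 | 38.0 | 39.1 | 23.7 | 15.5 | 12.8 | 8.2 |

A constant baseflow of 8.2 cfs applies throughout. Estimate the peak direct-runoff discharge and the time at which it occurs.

Q_p = 47.6 cfs at t = 9 h

Subtracting baseflow gives direct-runoff ordinates: 0.0, 6.0, 23.2, 47.6, 29.8, 30.9, 15.5, 7.3, 4.6, 0.0 cfs.
The maximum is 47.6 cfs, occurring at the reading for t = 9 h.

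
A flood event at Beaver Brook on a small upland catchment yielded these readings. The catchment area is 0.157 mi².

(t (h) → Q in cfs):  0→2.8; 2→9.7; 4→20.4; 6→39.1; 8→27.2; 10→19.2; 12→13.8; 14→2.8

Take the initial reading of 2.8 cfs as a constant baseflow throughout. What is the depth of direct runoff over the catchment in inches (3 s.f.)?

Direct runoff: 0.0, 6.9, 17.6, 36.3, 24.4, 16.4, 11.0, 0.0 cfs; ΣQ_DR = 112.6 cfs.
V = ΣQ_DR · Δt = 112.6 × 7200 s = 8.107 × 10^5 ft³.
Over A = 0.157 mi², depth = V / A = 2.22 in.

d ≈ 2.22 in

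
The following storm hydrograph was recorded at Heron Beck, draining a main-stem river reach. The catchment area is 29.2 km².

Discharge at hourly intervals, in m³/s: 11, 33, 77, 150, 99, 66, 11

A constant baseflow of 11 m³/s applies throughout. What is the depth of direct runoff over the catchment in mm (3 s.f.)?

d ≈ 45.6 mm

Direct runoff: 0.0, 22.0, 66.0, 139.0, 88.0, 55.0, 0.0 m³/s; ΣQ_DR = 370.0 m³/s.
V = ΣQ_DR · Δt = 370.0 × 3600 s = 1.332 × 10^6 m³.
Over A = 29.2 km², depth = V / A = 45.6 mm.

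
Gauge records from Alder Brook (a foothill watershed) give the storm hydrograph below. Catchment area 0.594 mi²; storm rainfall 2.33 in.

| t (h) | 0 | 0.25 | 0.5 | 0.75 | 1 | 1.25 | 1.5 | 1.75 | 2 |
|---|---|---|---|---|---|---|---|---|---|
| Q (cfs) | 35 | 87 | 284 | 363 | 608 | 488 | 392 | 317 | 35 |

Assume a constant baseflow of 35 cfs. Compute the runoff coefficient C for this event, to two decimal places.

C ≈ 0.64

ΣQ_DR = 2294 cfs; V = ΣQ_DR·Δt = 2.065 × 10^6 ft³.
Runoff depth d = V / A = 1.496 in.
C = d / P = 1.496 / 2.33 = 0.64.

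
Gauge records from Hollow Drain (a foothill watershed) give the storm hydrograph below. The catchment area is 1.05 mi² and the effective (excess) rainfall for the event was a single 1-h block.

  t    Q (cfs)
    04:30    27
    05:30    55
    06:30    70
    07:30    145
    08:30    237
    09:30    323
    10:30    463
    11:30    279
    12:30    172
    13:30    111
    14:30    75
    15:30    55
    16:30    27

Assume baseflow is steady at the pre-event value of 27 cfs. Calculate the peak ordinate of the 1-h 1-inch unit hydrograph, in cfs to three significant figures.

Direct runoff: 0.0, 28.0, 43.0, 118.0, 210.0, 296.0, 436.0, 252.0, 145.0, 84.0, 48.0, 28.0, 0.0 cfs; ΣQ_DR = 1688 cfs, peak = 436.0 cfs.
Runoff depth d = ΣQ_DR·Δt / A = 1688 × 3600 / (1.05 mi²) = 2.491 in.
The 1-inch UH is the DRH scaled by (1 in)/d, so U_p = 436.0 × 1/2.491 = 175 cfs.

U_p ≈ 175 cfs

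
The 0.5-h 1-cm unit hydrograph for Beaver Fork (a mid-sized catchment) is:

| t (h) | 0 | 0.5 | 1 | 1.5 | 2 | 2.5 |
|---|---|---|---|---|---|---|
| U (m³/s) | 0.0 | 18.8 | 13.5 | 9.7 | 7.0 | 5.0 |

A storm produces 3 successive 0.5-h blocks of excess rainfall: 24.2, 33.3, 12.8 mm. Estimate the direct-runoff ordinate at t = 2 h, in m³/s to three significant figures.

Q ≈ 66.5 m³/s

By discrete convolution, Q_j = Σ (P_i / 10 mm) · U_{j−i}.
At t = 2 h (j=4): Q = (24.2/10)·7.0 + (33.3/10)·9.7 + (12.8/10)·13.5 = 66.5 m³/s.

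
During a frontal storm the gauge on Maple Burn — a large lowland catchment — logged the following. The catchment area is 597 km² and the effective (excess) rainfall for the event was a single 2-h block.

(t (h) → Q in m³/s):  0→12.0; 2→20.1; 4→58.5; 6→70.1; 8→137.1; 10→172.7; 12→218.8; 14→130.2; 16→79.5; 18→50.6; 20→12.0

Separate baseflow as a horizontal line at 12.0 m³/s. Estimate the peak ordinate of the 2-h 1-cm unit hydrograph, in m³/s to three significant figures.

Direct runoff: 0.0, 8.1, 46.5, 58.1, 125.1, 160.7, 206.8, 118.2, 67.5, 38.6, 0.0 m³/s; ΣQ_DR = 829.6 m³/s, peak = 206.8 m³/s.
Runoff depth d = ΣQ_DR·Δt / A = 829.6 × 7200 / (597 km²) = 10.01 mm.
The 1-cm UH is the DRH scaled by (10 mm)/d, so U_p = 206.8 × 10/10.01 = 207 m³/s.

U_p ≈ 207 m³/s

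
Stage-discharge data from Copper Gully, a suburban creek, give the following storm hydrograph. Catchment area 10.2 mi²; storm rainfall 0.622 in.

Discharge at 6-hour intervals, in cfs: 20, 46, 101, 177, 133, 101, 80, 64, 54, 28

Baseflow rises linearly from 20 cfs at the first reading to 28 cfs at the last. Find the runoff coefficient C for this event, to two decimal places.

C ≈ 0.83

ΣQ_DR = 564.0 cfs; V = ΣQ_DR·Δt = 1.218 × 10^7 ft³.
Runoff depth d = V / A = 0.5141 in.
C = d / P = 0.5141 / 0.622 = 0.83.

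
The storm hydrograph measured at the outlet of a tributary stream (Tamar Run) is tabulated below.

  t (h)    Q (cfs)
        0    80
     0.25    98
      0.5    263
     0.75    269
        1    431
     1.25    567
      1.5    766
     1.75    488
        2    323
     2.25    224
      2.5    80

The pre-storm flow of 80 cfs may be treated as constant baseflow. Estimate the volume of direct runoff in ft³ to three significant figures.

Direct-runoff ordinates (Q − Q_b): 0.0, 18.0, 183.0, 189.0, 351.0, 487.0, 686.0, 408.0, 243.0, 144.0, 0.0 cfs.
ΣQ_DR = 2709 cfs.
With Δt = 0.25 h = 900 s, V = ΣQ_DR · Δt = 2709 × 900 = 2.44 × 10^6 ft³.

V ≈ 2.44 × 10^6 ft³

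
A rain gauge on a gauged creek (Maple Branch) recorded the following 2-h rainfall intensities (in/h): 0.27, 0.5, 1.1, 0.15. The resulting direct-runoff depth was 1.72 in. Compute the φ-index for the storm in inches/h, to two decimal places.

φ ≈ 0.37 in/h

Only the 2 blocks with intensity above φ contribute runoff: 0.5, 1.1 in/h.
Σ(I−φ)·Δt = d  ⇒  (0.5+1.1 − 2φ)·2 = 1.72
φ = (1.600 − 1.72/2) / 2 = 0.37 in/h.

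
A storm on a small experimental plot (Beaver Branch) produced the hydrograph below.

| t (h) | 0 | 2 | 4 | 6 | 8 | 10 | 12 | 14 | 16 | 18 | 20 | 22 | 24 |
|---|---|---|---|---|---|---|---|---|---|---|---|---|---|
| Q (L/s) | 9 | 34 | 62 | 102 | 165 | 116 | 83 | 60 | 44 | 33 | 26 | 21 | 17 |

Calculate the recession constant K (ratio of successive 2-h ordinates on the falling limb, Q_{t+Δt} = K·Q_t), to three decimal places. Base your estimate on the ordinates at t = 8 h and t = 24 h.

K ≈ 0.753

Using the recession-limb readings at t = 8 h and t = 24 h: Q falls from 165 to 17 L/s over 8 intervals.
K = (Q₂/Q₁)^(1/8) = (17/165)^(1/8) = 0.753.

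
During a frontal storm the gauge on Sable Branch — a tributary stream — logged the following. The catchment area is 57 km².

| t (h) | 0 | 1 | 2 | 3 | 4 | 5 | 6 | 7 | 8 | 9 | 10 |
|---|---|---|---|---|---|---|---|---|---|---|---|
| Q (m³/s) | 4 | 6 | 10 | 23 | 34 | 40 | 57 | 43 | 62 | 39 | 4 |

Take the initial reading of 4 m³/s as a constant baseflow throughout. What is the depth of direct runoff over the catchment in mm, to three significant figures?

Direct runoff: 0.0, 2.0, 6.0, 19.0, 30.0, 36.0, 53.0, 39.0, 58.0, 35.0, 0.0 m³/s; ΣQ_DR = 278.0 m³/s.
V = ΣQ_DR · Δt = 278.0 × 3600 s = 1.001 × 10^6 m³.
Over A = 57 km², depth = V / A = 17.6 mm.

d ≈ 17.6 mm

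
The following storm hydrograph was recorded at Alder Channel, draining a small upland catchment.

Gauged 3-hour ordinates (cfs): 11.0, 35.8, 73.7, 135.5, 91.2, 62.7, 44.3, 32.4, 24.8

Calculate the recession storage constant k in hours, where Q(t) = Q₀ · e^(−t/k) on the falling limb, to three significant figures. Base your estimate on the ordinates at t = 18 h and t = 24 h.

k ≈ 10.3 h

On the falling limb, Q drops from 44.3 to 24.8 cfs between t = 18 h and t = 24 h (Δt = 6 h).
k = −Δt / ln(Q₂/Q₁) = −6 / ln(24.8/44.3) = 10.3 h.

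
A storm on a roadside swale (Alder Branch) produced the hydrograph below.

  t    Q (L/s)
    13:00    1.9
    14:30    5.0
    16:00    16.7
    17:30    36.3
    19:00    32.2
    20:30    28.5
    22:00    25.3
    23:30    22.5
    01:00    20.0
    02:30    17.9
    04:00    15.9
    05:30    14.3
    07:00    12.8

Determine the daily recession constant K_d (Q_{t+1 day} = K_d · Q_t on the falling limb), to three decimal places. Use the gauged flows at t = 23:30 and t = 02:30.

Between t = 23:30 and t = 02:30 the flow falls from 22.5 to 17.9 L/s over 2×1.5 h = 3 h.
Per-interval ratio K = (17.9/22.5)^(1/2) = 0.8919; K_d = K^(24/1.5) = 0.160.

K_d ≈ 0.160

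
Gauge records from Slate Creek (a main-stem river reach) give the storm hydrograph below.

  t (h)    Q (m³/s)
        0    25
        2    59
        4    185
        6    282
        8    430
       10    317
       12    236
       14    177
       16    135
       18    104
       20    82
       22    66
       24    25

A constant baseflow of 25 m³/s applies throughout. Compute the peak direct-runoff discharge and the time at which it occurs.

Subtracting baseflow gives direct-runoff ordinates: 0.0, 34.0, 160.0, 257.0, 405.0, 292.0, 211.0, 152.0, 110.0, 79.0, 57.0, 41.0, 0.0 m³/s.
The maximum is 405.0 m³/s, occurring at the reading for t = 8 h.

Q_p = 405.0 m³/s at t = 8 h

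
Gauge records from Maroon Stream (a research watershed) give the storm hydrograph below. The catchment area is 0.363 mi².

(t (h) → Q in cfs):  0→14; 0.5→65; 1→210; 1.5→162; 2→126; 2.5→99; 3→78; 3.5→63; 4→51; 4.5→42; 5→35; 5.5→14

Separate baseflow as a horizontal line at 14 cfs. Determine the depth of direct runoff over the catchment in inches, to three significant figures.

Direct runoff: 0.0, 51.0, 196.0, 148.0, 112.0, 85.0, 64.0, 49.0, 37.0, 28.0, 21.0, 0.0 cfs; ΣQ_DR = 791.0 cfs.
V = ΣQ_DR · Δt = 791.0 × 1800 s = 1.424 × 10^6 ft³.
Over A = 0.363 mi², depth = V / A = 1.69 in.

d ≈ 1.69 in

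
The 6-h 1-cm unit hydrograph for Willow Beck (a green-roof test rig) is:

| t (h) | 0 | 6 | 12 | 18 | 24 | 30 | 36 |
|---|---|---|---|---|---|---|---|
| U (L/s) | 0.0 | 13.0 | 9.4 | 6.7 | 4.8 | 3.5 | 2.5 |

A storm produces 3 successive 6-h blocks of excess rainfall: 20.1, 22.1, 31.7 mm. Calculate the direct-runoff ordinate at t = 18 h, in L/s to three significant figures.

By discrete convolution, Q_j = Σ (P_i / 10 mm) · U_{j−i}.
At t = 18 h (j=3): Q = (20.1/10)·6.7 + (22.1/10)·9.4 + (31.7/10)·13.0 = 75.5 L/s.

Q ≈ 75.5 L/s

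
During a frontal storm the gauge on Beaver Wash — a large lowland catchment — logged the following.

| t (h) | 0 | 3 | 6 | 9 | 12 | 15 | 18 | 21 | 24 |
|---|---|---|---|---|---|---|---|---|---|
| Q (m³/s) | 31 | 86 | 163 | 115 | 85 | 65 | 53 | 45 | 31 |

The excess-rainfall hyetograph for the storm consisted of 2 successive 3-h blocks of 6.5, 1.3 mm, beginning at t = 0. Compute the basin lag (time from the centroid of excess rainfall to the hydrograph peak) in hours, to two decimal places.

Centroid of excess rainfall: t_c = Σ P_i·t̄_i / ΣP_i = 2.0000 h (block centres at 1.5, 4.5 h).
Hydrograph peak occurs at t = 6 h, so basin lag t_L = 6 − 2.0000 = 4.00 h.

t_L ≈ 4.00 h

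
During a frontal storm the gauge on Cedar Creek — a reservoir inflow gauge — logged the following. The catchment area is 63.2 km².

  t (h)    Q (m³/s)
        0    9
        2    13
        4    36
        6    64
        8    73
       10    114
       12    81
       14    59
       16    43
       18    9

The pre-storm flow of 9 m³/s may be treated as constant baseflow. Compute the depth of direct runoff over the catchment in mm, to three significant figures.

Direct runoff: 0.0, 4.0, 27.0, 55.0, 64.0, 105.0, 72.0, 50.0, 34.0, 0.0 m³/s; ΣQ_DR = 411.0 m³/s.
V = ΣQ_DR · Δt = 411.0 × 7200 s = 2.959 × 10^6 m³.
Over A = 63.2 km², depth = V / A = 46.8 mm.

d ≈ 46.8 mm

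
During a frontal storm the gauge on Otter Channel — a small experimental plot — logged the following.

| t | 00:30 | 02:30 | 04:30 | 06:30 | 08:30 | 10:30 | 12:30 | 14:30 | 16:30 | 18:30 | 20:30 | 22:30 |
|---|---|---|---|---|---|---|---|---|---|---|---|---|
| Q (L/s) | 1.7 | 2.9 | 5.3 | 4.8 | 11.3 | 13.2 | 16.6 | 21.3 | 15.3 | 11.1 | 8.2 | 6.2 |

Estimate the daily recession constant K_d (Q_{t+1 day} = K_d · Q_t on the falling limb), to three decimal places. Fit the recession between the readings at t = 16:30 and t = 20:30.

K_d ≈ 0.024

Between t = 16:30 and t = 20:30 the flow falls from 15.3 to 8.2 L/s over 2×2 h = 4 h.
Per-interval ratio K = (8.2/15.3)^(1/2) = 0.7321; K_d = K^(24/2) = 0.024.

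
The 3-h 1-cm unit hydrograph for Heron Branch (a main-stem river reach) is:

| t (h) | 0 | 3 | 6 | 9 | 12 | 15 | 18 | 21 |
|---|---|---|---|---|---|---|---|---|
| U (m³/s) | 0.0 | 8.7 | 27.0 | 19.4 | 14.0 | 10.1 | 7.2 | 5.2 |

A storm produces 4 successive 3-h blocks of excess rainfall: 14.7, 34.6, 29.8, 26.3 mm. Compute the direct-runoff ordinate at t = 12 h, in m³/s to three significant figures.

Q ≈ 191 m³/s

By discrete convolution, Q_j = Σ (P_i / 10 mm) · U_{j−i}.
At t = 12 h (j=4): Q = (14.7/10)·14.0 + (34.6/10)·19.4 + (29.8/10)·27.0 + (26.3/10)·8.7 = 191 m³/s.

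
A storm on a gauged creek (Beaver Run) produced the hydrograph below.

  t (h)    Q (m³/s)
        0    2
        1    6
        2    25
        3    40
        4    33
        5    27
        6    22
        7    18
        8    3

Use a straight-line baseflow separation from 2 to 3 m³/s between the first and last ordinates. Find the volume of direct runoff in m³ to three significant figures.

V ≈ 5.53 × 10^5 m³

Direct-runoff ordinates (Q − Q_b): 0.00, 3.88, 22.75, 37.62, 30.50, 24.38, 19.25, 15.12, 0.00 m³/s.
ΣQ_DR = 153.5 m³/s.
With Δt = 1 h = 3600 s, V = ΣQ_DR · Δt = 153.5 × 3600 = 5.53 × 10^5 m³.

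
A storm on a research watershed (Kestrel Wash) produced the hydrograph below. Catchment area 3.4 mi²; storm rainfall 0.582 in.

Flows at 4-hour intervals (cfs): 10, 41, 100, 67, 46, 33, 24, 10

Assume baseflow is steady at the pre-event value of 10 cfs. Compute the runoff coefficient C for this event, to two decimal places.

ΣQ_DR = 251.0 cfs; V = ΣQ_DR·Δt = 3.614 × 10^6 ft³.
Runoff depth d = V / A = 0.4576 in.
C = d / P = 0.4576 / 0.582 = 0.79.

C ≈ 0.79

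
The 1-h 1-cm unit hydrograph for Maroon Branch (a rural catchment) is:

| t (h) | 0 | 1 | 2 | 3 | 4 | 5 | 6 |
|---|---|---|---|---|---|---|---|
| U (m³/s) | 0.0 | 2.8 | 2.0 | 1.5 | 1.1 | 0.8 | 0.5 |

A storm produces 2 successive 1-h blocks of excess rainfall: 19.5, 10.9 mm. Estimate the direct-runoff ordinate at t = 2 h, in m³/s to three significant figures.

Q ≈ 6.95 m³/s

By discrete convolution, Q_j = Σ (P_i / 10 mm) · U_{j−i}.
At t = 2 h (j=2): Q = (19.5/10)·2.0 + (10.9/10)·2.8 = 6.95 m³/s.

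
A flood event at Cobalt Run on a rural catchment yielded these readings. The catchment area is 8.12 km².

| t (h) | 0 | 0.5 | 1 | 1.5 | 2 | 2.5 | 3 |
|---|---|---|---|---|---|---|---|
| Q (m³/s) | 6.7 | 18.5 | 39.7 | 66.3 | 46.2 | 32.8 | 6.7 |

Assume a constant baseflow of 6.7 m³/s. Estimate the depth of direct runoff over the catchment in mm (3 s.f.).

d ≈ 37.7 mm

Direct runoff: 0.0, 11.8, 33.0, 59.6, 39.5, 26.1, 0.0 m³/s; ΣQ_DR = 170.0 m³/s.
V = ΣQ_DR · Δt = 170.0 × 1800 s = 3.060 × 10^5 m³.
Over A = 8.12 km², depth = V / A = 37.7 mm.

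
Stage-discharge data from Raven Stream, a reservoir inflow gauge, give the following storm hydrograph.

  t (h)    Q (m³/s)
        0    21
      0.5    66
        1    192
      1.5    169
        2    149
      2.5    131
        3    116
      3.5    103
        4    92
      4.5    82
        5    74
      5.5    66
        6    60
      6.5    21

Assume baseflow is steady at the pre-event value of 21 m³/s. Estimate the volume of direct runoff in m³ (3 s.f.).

Direct-runoff ordinates (Q − Q_b): 0.0, 45.0, 171.0, 148.0, 128.0, 110.0, 95.0, 82.0, 71.0, 61.0, 53.0, 45.0, 39.0, 0.0 m³/s.
ΣQ_DR = 1048 m³/s.
With Δt = 0.5 h = 1800 s, V = ΣQ_DR · Δt = 1048 × 1800 = 1.89 × 10^6 m³.

V ≈ 1.89 × 10^6 m³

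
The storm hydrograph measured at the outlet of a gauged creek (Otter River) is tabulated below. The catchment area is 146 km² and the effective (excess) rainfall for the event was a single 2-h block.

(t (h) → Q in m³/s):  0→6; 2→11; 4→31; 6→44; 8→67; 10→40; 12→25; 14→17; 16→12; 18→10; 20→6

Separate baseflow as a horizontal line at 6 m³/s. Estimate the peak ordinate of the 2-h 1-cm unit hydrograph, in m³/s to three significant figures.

U_p ≈ 60.9 m³/s

Direct runoff: 0.0, 5.0, 25.0, 38.0, 61.0, 34.0, 19.0, 11.0, 6.0, 4.0, 0.0 m³/s; ΣQ_DR = 203.0 m³/s, peak = 61.0 m³/s.
Runoff depth d = ΣQ_DR·Δt / A = 203.0 × 7200 / (146 km²) = 10.01 mm.
The 1-cm UH is the DRH scaled by (10 mm)/d, so U_p = 61.0 × 10/10.01 = 60.9 m³/s.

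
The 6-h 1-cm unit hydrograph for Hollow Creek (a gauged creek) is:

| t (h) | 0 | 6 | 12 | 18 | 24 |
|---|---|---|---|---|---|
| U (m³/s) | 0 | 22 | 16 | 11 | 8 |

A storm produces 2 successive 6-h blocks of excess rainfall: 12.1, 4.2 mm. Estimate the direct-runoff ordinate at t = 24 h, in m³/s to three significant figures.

By discrete convolution, Q_j = Σ (P_i / 10 mm) · U_{j−i}.
At t = 24 h (j=4): Q = (12.1/10)·8 + (4.2/10)·11 = 14.3 m³/s.

Q ≈ 14.3 m³/s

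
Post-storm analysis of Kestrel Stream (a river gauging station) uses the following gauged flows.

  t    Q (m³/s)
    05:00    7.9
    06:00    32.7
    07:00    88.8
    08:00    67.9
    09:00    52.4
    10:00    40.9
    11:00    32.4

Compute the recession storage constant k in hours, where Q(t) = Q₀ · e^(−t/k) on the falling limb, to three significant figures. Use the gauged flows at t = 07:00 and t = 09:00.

On the falling limb, Q drops from 88.8 to 52.4 m³/s between t = 07:00 and t = 09:00 (Δt = 2 h).
k = −Δt / ln(Q₂/Q₁) = −2 / ln(52.4/88.8) = 3.79 h.

k ≈ 3.79 h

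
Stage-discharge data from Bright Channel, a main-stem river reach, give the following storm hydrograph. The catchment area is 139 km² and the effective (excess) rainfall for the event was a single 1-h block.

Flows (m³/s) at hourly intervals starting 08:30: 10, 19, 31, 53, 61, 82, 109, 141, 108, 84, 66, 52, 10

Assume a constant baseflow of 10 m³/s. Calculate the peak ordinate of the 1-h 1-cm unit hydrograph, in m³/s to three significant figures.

U_p ≈ 72.7 m³/s

Direct runoff: 0.0, 9.0, 21.0, 43.0, 51.0, 72.0, 99.0, 131.0, 98.0, 74.0, 56.0, 42.0, 0.0 m³/s; ΣQ_DR = 696.0 m³/s, peak = 131.0 m³/s.
Runoff depth d = ΣQ_DR·Δt / A = 696.0 × 3600 / (139 km²) = 18.03 mm.
The 1-cm UH is the DRH scaled by (10 mm)/d, so U_p = 131.0 × 10/18.03 = 72.7 m³/s.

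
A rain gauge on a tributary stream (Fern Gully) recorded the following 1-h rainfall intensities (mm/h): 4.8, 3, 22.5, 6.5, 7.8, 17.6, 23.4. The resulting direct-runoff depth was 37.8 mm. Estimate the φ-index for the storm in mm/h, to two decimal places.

Only the 3 blocks with intensity above φ contribute runoff: 22.5, 17.6, 23.4 mm/h.
Σ(I−φ)·Δt = d  ⇒  (22.5+17.6+23.4 − 3φ)·1 = 37.8
φ = (63.50 − 37.8/1) / 3 = 8.57 mm/h.

φ ≈ 8.57 mm/h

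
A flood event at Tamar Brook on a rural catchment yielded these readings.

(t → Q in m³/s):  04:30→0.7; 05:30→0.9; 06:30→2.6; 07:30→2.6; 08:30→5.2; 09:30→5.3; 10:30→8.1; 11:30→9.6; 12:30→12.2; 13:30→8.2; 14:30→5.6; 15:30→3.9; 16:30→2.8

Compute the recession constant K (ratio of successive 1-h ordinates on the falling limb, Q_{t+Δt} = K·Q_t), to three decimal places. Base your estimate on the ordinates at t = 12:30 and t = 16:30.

K ≈ 0.692

Using the recession-limb readings at t = 12:30 and t = 16:30: Q falls from 12.2 to 2.8 m³/s over 4 intervals.
K = (Q₂/Q₁)^(1/4) = (2.8/12.2)^(1/4) = 0.692.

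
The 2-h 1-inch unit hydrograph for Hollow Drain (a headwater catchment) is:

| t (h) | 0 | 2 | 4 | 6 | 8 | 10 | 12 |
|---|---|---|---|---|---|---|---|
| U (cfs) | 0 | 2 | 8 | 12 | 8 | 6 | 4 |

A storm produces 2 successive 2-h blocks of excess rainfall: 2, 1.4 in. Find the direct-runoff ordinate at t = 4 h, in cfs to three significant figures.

Q ≈ 18.8 cfs

By discrete convolution, Q_j = Σ (P_i / 1 in) · U_{j−i}.
At t = 4 h (j=2): Q = (2/1)·8 + (1.4/1)·2 = 18.8 cfs.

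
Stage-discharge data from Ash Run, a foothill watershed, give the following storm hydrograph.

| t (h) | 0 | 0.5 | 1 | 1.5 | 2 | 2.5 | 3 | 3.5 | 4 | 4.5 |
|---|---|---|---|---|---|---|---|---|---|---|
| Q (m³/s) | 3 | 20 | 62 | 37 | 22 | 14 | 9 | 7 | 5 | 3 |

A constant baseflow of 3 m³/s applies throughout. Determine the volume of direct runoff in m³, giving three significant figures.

V ≈ 2.74 × 10^5 m³

Direct-runoff ordinates (Q − Q_b): 0.0, 17.0, 59.0, 34.0, 19.0, 11.0, 6.0, 4.0, 2.0, 0.0 m³/s.
ΣQ_DR = 152.0 m³/s.
With Δt = 0.5 h = 1800 s, V = ΣQ_DR · Δt = 152.0 × 1800 = 2.74 × 10^5 m³.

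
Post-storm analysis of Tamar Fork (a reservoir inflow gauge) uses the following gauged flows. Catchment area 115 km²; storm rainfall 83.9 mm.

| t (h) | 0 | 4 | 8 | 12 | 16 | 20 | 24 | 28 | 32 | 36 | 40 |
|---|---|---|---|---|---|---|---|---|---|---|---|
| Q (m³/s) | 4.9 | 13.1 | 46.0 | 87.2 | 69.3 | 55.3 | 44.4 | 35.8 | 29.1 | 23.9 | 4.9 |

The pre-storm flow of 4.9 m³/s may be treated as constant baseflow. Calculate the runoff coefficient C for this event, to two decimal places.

ΣQ_DR = 360.0 m³/s; V = ΣQ_DR·Δt = 5.184 × 10^6 m³.
Runoff depth d = V / A = 45.08 mm.
C = d / P = 45.08 / 83.9 = 0.54.

C ≈ 0.54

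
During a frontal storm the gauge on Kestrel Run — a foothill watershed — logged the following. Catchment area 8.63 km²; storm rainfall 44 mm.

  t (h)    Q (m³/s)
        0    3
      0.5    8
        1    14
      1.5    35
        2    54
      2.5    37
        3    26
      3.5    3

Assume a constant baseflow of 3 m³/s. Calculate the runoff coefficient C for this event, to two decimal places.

ΣQ_DR = 156.0 m³/s; V = ΣQ_DR·Δt = 2.808 × 10^5 m³.
Runoff depth d = V / A = 32.54 mm.
C = d / P = 32.54 / 44 = 0.74.

C ≈ 0.74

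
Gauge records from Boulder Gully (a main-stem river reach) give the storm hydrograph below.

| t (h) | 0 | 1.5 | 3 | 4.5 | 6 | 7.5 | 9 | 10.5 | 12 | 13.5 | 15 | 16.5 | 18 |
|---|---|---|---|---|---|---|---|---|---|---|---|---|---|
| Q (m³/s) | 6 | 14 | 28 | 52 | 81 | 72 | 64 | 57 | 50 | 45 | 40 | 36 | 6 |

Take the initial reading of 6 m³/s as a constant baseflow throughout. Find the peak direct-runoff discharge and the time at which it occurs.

Subtracting baseflow gives direct-runoff ordinates: 0.0, 8.0, 22.0, 46.0, 75.0, 66.0, 58.0, 51.0, 44.0, 39.0, 34.0, 30.0, 0.0 m³/s.
The maximum is 75.0 m³/s, occurring at the reading for t = 6 h.

Q_p = 75.0 m³/s at t = 6 h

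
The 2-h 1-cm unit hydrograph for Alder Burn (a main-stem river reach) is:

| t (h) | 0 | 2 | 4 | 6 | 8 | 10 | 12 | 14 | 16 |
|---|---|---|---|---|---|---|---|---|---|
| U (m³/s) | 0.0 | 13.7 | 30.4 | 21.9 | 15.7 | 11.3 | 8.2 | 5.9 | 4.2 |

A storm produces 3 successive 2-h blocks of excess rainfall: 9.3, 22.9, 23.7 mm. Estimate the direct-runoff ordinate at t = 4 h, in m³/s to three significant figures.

By discrete convolution, Q_j = Σ (P_i / 10 mm) · U_{j−i}.
At t = 4 h (j=2): Q = (9.3/10)·30.4 + (22.9/10)·13.7 + (23.7/10)·0.0 = 59.6 m³/s.

Q ≈ 59.6 m³/s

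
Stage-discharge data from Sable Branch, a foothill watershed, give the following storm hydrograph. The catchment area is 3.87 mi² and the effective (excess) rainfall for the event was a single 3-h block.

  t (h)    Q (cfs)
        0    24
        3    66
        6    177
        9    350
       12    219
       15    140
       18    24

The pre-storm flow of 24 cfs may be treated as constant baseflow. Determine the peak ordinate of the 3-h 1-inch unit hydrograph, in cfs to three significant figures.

U_p ≈ 326 cfs

Direct runoff: 0.0, 42.0, 153.0, 326.0, 195.0, 116.0, 0.0 cfs; ΣQ_DR = 832.0 cfs, peak = 326.0 cfs.
Runoff depth d = ΣQ_DR·Δt / A = 832.0 × 10800 / (3.87 mi²) = 0.9994 in.
The 1-inch UH is the DRH scaled by (1 in)/d, so U_p = 326.0 × 1/0.9994 = 326 cfs.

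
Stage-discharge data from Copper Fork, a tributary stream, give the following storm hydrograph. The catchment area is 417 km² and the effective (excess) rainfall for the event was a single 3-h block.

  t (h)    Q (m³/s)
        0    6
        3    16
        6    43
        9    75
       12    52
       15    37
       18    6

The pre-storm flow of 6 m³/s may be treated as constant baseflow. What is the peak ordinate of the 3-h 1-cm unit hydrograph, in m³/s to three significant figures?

Direct runoff: 0.0, 10.0, 37.0, 69.0, 46.0, 31.0, 0.0 m³/s; ΣQ_DR = 193.0 m³/s, peak = 69.0 m³/s.
Runoff depth d = ΣQ_DR·Δt / A = 193.0 × 10800 / (417 km²) = 4.999 mm.
The 1-cm UH is the DRH scaled by (10 mm)/d, so U_p = 69.0 × 10/4.999 = 138 m³/s.

U_p ≈ 138 m³/s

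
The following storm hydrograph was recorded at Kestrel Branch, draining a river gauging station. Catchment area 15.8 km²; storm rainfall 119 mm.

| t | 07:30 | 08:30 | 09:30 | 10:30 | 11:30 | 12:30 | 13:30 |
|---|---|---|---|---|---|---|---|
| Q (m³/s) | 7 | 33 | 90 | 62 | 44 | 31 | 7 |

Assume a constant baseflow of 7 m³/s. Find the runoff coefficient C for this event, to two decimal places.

C ≈ 0.43

ΣQ_DR = 225.0 m³/s; V = ΣQ_DR·Δt = 8.100 × 10^5 m³.
Runoff depth d = V / A = 51.27 mm.
C = d / P = 51.27 / 119 = 0.43.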